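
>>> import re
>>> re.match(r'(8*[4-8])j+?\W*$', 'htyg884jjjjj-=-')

`match` is anchored at position 0; if the pattern doesn't fit there, it returns None.
Here the pattern fails at index 0, so the call returns None.

None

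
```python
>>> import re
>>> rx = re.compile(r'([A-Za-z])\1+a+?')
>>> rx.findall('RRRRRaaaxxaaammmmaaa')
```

`\1` is not a pattern — it's the concrete string captured by group 1, re-applied verbatim.
With a single group, `findall` returns only what that group captured — 3 items.

['R', 'x', 'm']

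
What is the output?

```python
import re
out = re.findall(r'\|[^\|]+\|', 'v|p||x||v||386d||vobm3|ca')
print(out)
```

With no groups in the pattern, `findall` gives back each whole match — 5 here.

['|p|', '|x|', '|v|', '|386d|', '|vobm3|']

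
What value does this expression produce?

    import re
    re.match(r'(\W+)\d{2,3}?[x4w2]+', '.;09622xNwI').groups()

('.;',)

This matches one or more of a non-word character (captured); then 2 to 3 of a digit (lazy), then one or more of one of [x4w2].
`re.match` won't scan ahead — the pattern has to work from the very first character.
The match spans [0:8] → '.;09622x'.
Captured: group 1 = '.;'.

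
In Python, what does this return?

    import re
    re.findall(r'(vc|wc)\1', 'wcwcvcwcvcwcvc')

The backreference `\1` re-matches whatever the first group consumed, character for character.
Scanning left to right: at [0:4] match 'wcwc', group 1 = 'wc'.
`findall` collects group 1 from the one match (1 total).

['wc']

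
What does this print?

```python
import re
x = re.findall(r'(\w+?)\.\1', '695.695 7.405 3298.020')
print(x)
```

['695']

A backreference is literal: `\1` must see the identical characters the first group matched.
Because there's exactly one group, `findall` drops the full match and keeps group 1 from the one hit.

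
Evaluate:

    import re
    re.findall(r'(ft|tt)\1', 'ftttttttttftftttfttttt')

['tt', 'tt', 'ft', 'tt']

After group 1 captures some text, `\1` only succeeds where that same text appears again.
Walking the string: at [1:5] match 'tttt', group 1 = 'tt'; at [5:9] match 'tttt', group 1 = 'tt'; at [10:14] match 'ftft', group 1 = 'ft'; at [17:21] match 'tttt', group 1 = 'tt'.
One capturing group, so `findall` returns just the captured substring from each match — 4 in all.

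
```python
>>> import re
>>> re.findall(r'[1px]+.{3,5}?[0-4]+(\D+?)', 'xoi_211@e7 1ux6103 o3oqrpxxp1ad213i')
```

A `+?`/`*?`/`{m,n}?` starts at its minimum and grows only as far as needed for what follows to match.
One capturing group, so `findall` returns just the captured substring from each match — 3 in all.

['@', ' ', 'i']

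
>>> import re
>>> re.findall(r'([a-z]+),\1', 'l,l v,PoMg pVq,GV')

The backreference `\1` re-matches whatever the first group consumed, character for character.
Scanning left to right: at [0:3] match 'l,l', group 1 = 'l'.
`findall` collects group 1 from the one match (1 total).

['l']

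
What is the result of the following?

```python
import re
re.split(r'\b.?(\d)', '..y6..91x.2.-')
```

['..', '6', '..', '1', 'x', '2', '.-']

The pattern matches a word boundary (`\b`, zero-width); then optionally any character; then a digit (captured).
Matches to split on: at [2:4] → 'y6'; at [6:8] → '91'; at [9:11] → '.2'.
Because the pattern has a capturing group, `split` also inserts each captured text between the pieces.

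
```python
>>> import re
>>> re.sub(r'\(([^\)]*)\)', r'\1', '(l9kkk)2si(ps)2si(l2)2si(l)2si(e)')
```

Matches: at [0:7] → '(l9kkk)'; at [10:14] → '(ps)'; at [17:21] → '(l2)'; at [24:27] → '(l)'; at [30:33] → '(e)'.
The replacement refers to a captured group, so each match is rewritten using its own captured text.

'l9kkk2sips2sil22sil2sie'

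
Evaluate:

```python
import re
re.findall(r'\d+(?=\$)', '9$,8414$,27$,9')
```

Because the assertion is zero-width, the text it checks is not consumed and won't appear in the result.
With no groups in the pattern, `findall` gives back each whole match — 3 here.

['9', '8414', '27']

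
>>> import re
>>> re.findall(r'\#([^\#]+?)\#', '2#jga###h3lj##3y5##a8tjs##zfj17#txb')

['jga', 'h3lj', '3y5', 'a8tjs', 'zfj17']

Walking the string: at [1:6] match '#jga#', group 1 = 'jga'; at [7:13] match '#h3lj#', group 1 = 'h3lj'; at [13:18] match '#3y5#', group 1 = '3y5'; at [18:25] match '#a8tjs#', group 1 = 'a8tjs'; at [25:32] match '#zfj17#', group 1 = 'zfj17'.
`findall` collects group 1 from each match (5 total).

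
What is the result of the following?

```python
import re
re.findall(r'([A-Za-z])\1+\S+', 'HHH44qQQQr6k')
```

['H']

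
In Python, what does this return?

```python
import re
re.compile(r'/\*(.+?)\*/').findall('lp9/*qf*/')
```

Walking the string: at [3:9] match '/*qf*/', group 1 = 'qf'.
One capturing group, so `findall` returns just the captured substring from the one match — 1 in all.

['qf']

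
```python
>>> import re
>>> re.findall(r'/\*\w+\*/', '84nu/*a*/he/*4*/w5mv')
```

['/*a*/', '/*4*/']

Since nothing is captured, `findall` lists the 2 matched substrings directly.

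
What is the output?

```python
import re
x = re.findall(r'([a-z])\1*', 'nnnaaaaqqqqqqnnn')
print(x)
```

['n', 'a', 'q', 'n']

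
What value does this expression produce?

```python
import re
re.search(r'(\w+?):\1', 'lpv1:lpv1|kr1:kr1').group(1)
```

A backreference is literal: `\1` must see the identical characters the first group matched.
`search` walks the string left to right and returns the first match it finds.
The match spans [0:9] → 'lpv1:lpv1'.
Captured: group 1 = 'lpv1'.

'lpv1'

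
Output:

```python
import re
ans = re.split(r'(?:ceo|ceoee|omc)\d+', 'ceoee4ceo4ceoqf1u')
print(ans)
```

['', '', 'ceoqf1u']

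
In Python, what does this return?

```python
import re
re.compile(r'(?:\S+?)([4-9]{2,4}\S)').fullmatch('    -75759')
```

`re.fullmatch` is like wrapping the pattern in `^…$` (in single-line mode).
Here the pattern can't cover the whole string, so the call returns None.

None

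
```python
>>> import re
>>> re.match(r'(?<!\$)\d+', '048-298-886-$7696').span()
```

(0, 3)

Because the assertion is negative and zero-width, positions next to the forbidden text are skipped.
`re.match` only tries the pattern at the start of the string.
The match spans [0:3] → '048'.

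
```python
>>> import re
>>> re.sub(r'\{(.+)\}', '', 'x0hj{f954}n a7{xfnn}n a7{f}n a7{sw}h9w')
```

Matches: at [4:35] → '{f954}n a7{xfnn}n a7{f}n a7{sw}'.
Each match is replaced by ''.

'x0hjh9w'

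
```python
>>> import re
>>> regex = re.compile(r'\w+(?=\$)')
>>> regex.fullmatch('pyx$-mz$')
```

None

Because the assertion is zero-width, the text it checks is not consumed and won't appear in the result.
`fullmatch` succeeds only if the pattern covers the string from start to end.
Here the pattern can't cover the whole string, so the call returns None.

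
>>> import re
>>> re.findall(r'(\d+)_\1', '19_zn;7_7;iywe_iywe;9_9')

A backreference is literal: `\1` must see the identical characters the first group matched.
One capturing group, so `findall` returns just the captured substring from each match — 2 in all.

['7', '9']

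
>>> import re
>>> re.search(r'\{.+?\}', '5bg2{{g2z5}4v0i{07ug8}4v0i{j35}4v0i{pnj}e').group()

The match spans [4:11] → '{{g2z5}'.

'{{g2z5}'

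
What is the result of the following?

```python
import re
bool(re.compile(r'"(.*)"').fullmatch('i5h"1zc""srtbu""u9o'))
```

False

`re.fullmatch` is like wrapping the pattern in `^…$` (in single-line mode).
Here the pattern can't cover the whole string, so the call returns None, and `bool(None)` is False.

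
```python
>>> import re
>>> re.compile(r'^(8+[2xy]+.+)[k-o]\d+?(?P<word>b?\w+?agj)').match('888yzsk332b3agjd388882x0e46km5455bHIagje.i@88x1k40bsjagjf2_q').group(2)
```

The match spans [0:56] → '888yzsk332b3agjd388882x0e46km5455bHIagje.i@88x1k40bsjagj'.
Captured: group 1 = '888yzsk332b3agjd388882x0e46km5455bHIagje.i@88x1', group 2 = '0bsjagj'.

'0bsjagj'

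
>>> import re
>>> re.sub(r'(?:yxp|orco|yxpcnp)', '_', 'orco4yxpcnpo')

'_4_cnpo'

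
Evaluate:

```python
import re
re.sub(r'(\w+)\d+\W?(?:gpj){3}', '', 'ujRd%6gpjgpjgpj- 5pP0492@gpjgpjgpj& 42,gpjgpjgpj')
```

Every occurrence is swapped for ''.

'ujRd%6gpjgpjgpj- & '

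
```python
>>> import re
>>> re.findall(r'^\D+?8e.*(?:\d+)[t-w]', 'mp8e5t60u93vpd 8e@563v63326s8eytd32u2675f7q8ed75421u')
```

['mp8e5t60u93vpd 8e@563v63326s8eytd32u2675f7q8ed75421u']

The pattern matches anchored at the start of the string; then one or more of a non-digit (lazy), then the literal '8e', then zero or more of any character; then one or more of a digit (non-capturing group); then a character in [t-w].
Scanning left to right: at [0:52] → 'mp8e5t60u93vpd 8e@563v63326s8eytd32u2675f7q8ed75421u'.
`findall` yields the raw match text (1 of them) because the pattern has no groups.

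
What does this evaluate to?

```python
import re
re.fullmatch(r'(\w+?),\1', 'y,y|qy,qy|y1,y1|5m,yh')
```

The backreference `\1` re-matches whatever the first group consumed, character for character.
`re.fullmatch` is like wrapping the pattern in `^…$` (in single-line mode).
Here the string isn't matched end-to-end, so the call returns None.

None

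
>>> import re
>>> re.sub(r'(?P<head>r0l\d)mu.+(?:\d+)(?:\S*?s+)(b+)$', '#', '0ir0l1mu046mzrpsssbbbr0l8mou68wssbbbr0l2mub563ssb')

`sub` substitutes '#' at each match site.

'0i#'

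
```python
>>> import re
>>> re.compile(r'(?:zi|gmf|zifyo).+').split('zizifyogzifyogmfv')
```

The string is cut at each match, leaving 2 pieces.

['', '']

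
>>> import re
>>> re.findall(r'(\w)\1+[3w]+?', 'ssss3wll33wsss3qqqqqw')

['s', 'l', 's', 'q']

`\1` has to match the exact text group 1 already captured.
With a single group, `findall` returns only what that group captured — 4 items.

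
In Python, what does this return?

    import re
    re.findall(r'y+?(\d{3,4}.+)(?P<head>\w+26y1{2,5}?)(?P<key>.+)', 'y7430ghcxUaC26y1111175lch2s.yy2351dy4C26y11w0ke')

[('7430ghcxUaC26y1111175lch2s.yy2351dy4', 'C26y11', 'w0ke')]

This matches one or more of a literal 'y' (lazy); then 3 to 4 of a digit, then one or more of any character (captured); then one or more of a word character, then the literal '26y', then 2 to 5 of the literal '1' (lazy) (captured as 'head'); then one or more of any character (captured as 'key').
Matches: at [0:47] match 'y7430ghcxUaC26y1111175lch2s.yy2351dy4C26y11w0ke', groups = ('7430ghcxUaC26y1111175lch2s.yy2351dy4', 'C26y11', 'w0ke').
3 groups means the one result is a tuple of 3 captured strings — 1 here.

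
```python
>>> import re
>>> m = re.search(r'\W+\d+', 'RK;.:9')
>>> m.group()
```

Pattern: one or more of a non-word character; then one or more of a digit.
Unlike `match`, `search` isn't anchored — it looks for the pattern anywhere in the string.
The match spans [2:6] → ';.:9'.

';.:9'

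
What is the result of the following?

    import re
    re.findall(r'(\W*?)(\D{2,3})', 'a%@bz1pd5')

With 2 capturing groups, `findall` returns a 2-tuple per match.

[('', 'a%@'), ('', 'bz'), ('', 'pd')]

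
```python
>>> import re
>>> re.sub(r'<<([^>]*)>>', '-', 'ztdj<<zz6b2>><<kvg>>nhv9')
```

Matches: at [4:13] → '<<zz6b2>>'; at [13:20] → '<<kvg>>'.
`sub` substitutes '-' at each match site.

'ztdj--nhv9'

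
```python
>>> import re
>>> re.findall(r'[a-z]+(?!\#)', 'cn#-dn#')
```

A negative assertion filters positions out without eating any characters.
Scanning left to right: at [0:1] → 'c'; at [4:5] → 'd'.
With no groups in the pattern, `findall` gives back each whole match — 2 here.

['c', 'd']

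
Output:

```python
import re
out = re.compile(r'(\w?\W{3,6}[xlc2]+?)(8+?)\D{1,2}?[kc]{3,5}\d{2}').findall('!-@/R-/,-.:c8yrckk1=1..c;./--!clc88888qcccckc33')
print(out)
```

[('c;./--!clc', '88888')]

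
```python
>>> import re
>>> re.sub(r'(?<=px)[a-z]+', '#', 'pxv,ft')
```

The `(?=…)`/`(?<=…)` assertion just peeks at neighbouring text; it doesn't advance the match position.
Matches: at [2:3] → 'v'.
Each match is replaced by '#'.

'px#,ft'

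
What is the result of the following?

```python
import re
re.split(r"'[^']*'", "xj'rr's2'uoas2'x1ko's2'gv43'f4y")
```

['xj', 's2', 'x1ko', "gv43'f4y"]

Matches to split on: at [2:6] → "'rr'"; at [8:15] → "'uoas2'"; at [19:23] → "'s2'".
Each match becomes a cut point; 4 segments remain.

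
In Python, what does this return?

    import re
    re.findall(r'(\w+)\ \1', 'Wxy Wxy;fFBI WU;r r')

['Wxy', 'r']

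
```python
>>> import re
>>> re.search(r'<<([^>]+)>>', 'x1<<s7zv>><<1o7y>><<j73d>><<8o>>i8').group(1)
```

's7zv'

Unlike `match`, `search` isn't anchored — it looks for the pattern anywhere in the string.
The match spans [2:10] → '<<s7zv>>'.
Captured: group 1 = 's7zv'.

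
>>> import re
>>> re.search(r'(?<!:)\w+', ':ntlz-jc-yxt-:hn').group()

'tlz'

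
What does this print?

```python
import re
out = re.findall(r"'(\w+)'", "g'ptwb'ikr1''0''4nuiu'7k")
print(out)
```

['ptwb', '0', '4nuiu']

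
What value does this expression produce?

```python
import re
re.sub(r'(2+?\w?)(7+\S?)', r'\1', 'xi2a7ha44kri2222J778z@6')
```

'xi2aa44kri2222Jz@6'

The replacement refers to a captured group, so each match is rewritten using its own captured text.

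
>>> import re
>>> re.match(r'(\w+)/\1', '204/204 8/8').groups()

The match spans [0:7] → '204/204'.
Captured: group 1 = '204'.

('204',)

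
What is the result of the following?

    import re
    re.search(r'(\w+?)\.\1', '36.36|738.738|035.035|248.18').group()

'36.36'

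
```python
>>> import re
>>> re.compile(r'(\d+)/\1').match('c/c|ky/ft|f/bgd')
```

None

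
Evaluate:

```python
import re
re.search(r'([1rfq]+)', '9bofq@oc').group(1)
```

The pattern matches one or more of one of [1rfq] (captured).
`re.search` scans for the first position where the pattern succeeds.
The match spans [3:5] → 'fq'.
Captured: group 1 = 'fq'.

'fq'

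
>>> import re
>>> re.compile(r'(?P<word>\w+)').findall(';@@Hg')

['Hg']

With a single group, `findall` returns only what that group captured — 1 item.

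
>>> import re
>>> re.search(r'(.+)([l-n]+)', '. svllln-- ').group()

This matches one or more of any character (captured); then one or more of a character in [l-n] (captured).
`re.search` scans for the first position where the pattern succeeds.
The match spans [0:8] → '. svllln'.
Captured: group 1 = '. svlll', group 2 = 'n'.

'. svllln'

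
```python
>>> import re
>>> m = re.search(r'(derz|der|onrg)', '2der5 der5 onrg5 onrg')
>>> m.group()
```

The match spans [1:4] → 'der'.

'der'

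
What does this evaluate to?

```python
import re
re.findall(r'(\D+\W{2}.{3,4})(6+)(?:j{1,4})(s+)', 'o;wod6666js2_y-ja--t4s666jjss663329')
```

[('_y-ja--t4s6', '66', 'ss')]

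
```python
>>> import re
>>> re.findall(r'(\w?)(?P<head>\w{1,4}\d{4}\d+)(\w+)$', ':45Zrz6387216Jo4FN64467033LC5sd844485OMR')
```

Pattern: optionally a word character (captured); then 1 to 4 of a word character, then exactly 4 of a digit, then one or more of a digit (captured as 'head'); then one or more of a word character (captured); then anchored at the end.
Scanning left to right: at [1:40] match '45Zrz6387216Jo4FN64467033LC5sd844485OMR', groups = ('4', '5Zrz6387216', 'Jo4FN64467033LC5sd844485OMR').
With 3 capturing groups, `findall` returns a 3-tuple per match.

[('4', '5Zrz6387216', 'Jo4FN64467033LC5sd844485OMR')]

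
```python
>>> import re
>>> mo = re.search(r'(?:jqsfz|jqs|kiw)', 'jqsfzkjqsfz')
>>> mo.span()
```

(0, 5)

Branches in `(...|...)` are attempted left-to-right; the first branch that allows the whole pattern to succeed is taken.
The match spans [0:5] → 'jqsfz'.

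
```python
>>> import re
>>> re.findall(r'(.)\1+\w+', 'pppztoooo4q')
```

['p']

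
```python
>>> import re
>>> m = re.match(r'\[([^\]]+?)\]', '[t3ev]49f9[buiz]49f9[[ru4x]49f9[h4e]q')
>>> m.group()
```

'[t3ev]'

`match` is anchored at position 0; if the pattern doesn't fit there, it returns None.
The match spans [0:6] → '[t3ev]'.
Captured: group 1 = 't3ev'.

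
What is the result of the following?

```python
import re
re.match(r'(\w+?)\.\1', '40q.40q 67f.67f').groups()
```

('40q',)

`\1` is not a pattern — it's the concrete string captured by group 1, re-applied verbatim.
With `match`, the pattern is implicitly anchored at the beginning.
The match spans [0:7] → '40q.40q'.
Captured: group 1 = '40q'.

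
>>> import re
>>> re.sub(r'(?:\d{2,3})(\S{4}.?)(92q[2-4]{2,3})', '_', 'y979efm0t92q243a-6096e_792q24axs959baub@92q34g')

The pattern matches 2 to 3 of a digit (non-capturing group); then exactly 4 of a non-whitespace character, then optionally any character (captured); then the literal '92q', then 2 to 3 of a character in [2-4] (captured).
`sub` substitutes '_' at each match site.

'y_a-_axs_g'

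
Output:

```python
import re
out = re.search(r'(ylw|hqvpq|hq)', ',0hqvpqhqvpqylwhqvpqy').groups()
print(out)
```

('hqvpq',)

The match spans [2:7] → 'hqvpq'.
Captured: group 1 = 'hqvpq'.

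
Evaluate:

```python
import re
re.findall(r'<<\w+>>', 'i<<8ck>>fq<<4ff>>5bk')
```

['<<8ck>>', '<<4ff>>']

Since nothing is captured, `findall` lists the 2 matched substrings directly.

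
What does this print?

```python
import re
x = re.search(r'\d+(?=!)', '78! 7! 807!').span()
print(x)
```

The `(?=…)`/`(?<=…)` assertion just peeks at neighbouring text; it doesn't advance the match position.
`re.search` tries every starting position until one works.
The match spans [0:2] → '78'.

(0, 2)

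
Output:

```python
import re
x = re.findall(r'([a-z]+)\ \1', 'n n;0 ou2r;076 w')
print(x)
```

['n']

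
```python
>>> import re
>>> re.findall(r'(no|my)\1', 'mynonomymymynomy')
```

['no', 'my']

After group 1 captures some text, `\1` only succeeds where that same text appears again.
Walking the string: at [2:6] match 'nono', group 1 = 'no'; at [6:10] match 'mymy', group 1 = 'my'.
One capturing group, so `findall` returns just the captured substring from each match — 2 in all.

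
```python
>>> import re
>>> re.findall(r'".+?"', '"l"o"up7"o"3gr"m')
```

['"l"', '"up7"', '"3gr"']

Because the quantifier is non-greedy, it stops expanding at the earliest point where the rest of the pattern can succeed.
Matches: at [0:3] → '"l"'; at [4:9] → '"up7"'; at [10:15] → '"3gr"'.
No capturing groups, so `findall` returns the 3 full match strings.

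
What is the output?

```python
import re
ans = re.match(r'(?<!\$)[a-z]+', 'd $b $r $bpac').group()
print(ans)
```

`(?!…)`/`(?<!…)` only lets a position through if the neighbouring text does NOT match; no characters are consumed.
`re.match` only tries the pattern at the start of the string.
The match spans [0:1] → 'd'.

d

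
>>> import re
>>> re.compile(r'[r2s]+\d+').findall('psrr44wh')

The pattern matches one or more of one of [r2s]; then one or more of a digit.
Scanning left to right: at [1:6] → 'srr44'.
`findall` yields the raw match text (1 of them) because the pattern has no groups.

['srr44']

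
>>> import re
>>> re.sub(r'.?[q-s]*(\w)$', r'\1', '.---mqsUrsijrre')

'.---mqsUrsie'

The pattern matches optionally any character, then zero or more of a character in [q-s]; then a word character (captured); then anchored at the end.
Matches: at [11:15] → 'jrre'.
`\1` in the replacement pulls in group 1's text for each match.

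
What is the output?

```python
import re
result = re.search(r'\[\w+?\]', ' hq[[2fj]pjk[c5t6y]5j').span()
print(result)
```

(4, 9)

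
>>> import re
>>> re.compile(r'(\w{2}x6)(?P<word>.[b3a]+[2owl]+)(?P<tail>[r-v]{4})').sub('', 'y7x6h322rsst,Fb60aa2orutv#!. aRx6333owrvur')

',Fb60aa2orutv#!. '

Every occurrence is swapped for ''.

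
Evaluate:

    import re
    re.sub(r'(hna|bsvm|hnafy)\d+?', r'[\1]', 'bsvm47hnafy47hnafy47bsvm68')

'[bsvm]7[hnafy]7[hnafy]7[bsvm]8'

Matches: at [0:5] → 'bsvm4'; at [6:12] → 'hnafy4'; at [13:19] → 'hnafy4'; at [20:25] → 'bsvm6'.
`\1` in the replacement pulls in group 1's text for each match.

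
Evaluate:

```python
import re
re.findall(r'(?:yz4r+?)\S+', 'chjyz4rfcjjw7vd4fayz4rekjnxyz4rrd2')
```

No capturing groups, so `findall` returns the 1 full match string.

['yz4rfcjjw7vd4fayz4rekjnxyz4rrd2']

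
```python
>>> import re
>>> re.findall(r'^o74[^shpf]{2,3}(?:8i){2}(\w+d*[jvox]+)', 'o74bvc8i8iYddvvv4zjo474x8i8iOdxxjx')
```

['Yddvvv4zjo474x8i8iOdxxjx']

Pattern: anchored at the start of the string; then the literal 'o74', then 2 to 3 of any character except [shpf], then the literal '8i' repeated 2 times; then one or more of a word character, then zero or more of a literal 'd', then one or more of one of [jvox] (captured).
Walking the string: at [0:34] match 'o74bvc8i8iYddvvv4zjo474x8i8iOdxxjx', group 1 = 'Yddvvv4zjo474x8i8iOdxxjx'.
One capturing group, so `findall` returns just the captured substring from the one match — 1 in all.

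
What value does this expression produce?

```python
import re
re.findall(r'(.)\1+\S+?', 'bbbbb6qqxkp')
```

['b', 'q']

`\1` is not a pattern — it's the concrete string captured by group 1, re-applied verbatim.
`findall` collects group 1 from each match (2 total).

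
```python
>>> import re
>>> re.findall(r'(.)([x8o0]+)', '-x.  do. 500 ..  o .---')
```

This matches any character (captured); then one or more of one of [x8o0] (captured).
`findall` packs the 2 group values into a tuple for every match.

[('-', 'x'), ('d', 'o'), ('5', '00'), (' ', 'o')]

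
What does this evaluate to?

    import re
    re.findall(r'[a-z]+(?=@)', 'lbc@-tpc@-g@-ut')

Because the assertion is zero-width, the text it checks is not consumed and won't appear in the result.
With no groups in the pattern, `findall` gives back each whole match — 3 here.

['lbc', 'tpc', 'g']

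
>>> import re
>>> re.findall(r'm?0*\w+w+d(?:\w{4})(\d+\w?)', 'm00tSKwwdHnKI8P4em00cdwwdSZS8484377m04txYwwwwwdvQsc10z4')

['10z']

This matches optionally the literal 'm', then zero or more of a literal '0', then one or more of a word character; then one or more of the literal 'w', then a literal 'd'; then exactly 4 of a word character (non-capturing group); then one or more of a digit, then optionally a word character (captured).
Scanning left to right: at [0:54] match 'm00tSKwwdHnKI8P4em00cdwwdSZS8484377m04txYwwwwwdvQsc10z', group 1 = '10z'.
With a single group, `findall` returns only what that group captured — 1 item.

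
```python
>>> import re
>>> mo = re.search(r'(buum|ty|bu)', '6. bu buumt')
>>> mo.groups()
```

('bu',)

`re.search` scans for the first position where the pattern succeeds.
The match spans [3:5] → 'bu'.
Captured: group 1 = 'bu'.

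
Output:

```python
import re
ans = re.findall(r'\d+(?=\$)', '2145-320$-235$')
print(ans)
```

The `(?=…)`/`(?<=…)` assertion just peeks at neighbouring text; it doesn't advance the match position.
No capturing groups, so `findall` returns the 2 full match strings.

['320', '235']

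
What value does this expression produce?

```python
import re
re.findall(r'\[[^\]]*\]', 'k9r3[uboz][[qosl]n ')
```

['[uboz]', '[[qosl]']

Scanning left to right: at [4:10] → '[uboz]'; at [10:17] → '[[qosl]'.
With no groups in the pattern, `findall` gives back each whole match — 2 here.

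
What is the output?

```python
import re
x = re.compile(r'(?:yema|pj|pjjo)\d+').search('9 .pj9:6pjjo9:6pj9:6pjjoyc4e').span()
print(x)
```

`re.search` tries every starting position until one works.
The match spans [3:6] → 'pj9'.

(3, 6)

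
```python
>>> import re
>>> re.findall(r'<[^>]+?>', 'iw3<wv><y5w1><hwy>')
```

['<wv>', '<y5w1>', '<hwy>']

Walking the string: at [3:7] → '<wv>'; at [7:13] → '<y5w1>'; at [13:18] → '<hwy>'.
With no groups in the pattern, `findall` gives back each whole match — 3 here.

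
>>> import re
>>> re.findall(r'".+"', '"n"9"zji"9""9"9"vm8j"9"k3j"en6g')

No capturing groups, so `findall` returns the 1 full match string.

['"n"9"zji"9""9"9"vm8j"9"k3j"']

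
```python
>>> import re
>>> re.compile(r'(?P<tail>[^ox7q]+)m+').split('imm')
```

['', 'im', '']

The pattern matches one or more of any character except [ox7q] (captured as 'tail'); then one or more of a literal 'm'.
Matches to split on: at [0:3] → 'imm'.
Because the pattern has a capturing group, `split` also inserts each captured text between the pieces.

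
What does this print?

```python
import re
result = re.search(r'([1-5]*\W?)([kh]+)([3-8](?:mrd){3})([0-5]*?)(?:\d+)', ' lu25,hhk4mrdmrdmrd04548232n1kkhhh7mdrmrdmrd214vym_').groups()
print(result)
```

The match spans [3:27] → '25,hhk4mrdmrdmrd04548232'.
Captured: group 1 = '25,', group 2 = 'hhk', group 3 = '4mrdmrdmrd', group 4 = ''.

('25,', 'hhk', '4mrdmrdmrd', '')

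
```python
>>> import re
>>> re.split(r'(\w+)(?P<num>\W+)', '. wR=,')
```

['. ', 'wR', '=,', '']

Pattern: one or more of a word character (captured); then one or more of a non-word character (captured as 'num').
Matches to split on: at [2:6] → 'wR=,'.
Because the pattern has a capturing group, `split` also inserts each captured text between the pieces.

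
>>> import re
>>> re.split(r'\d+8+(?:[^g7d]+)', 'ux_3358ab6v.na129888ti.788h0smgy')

['ux_', '', 'gy']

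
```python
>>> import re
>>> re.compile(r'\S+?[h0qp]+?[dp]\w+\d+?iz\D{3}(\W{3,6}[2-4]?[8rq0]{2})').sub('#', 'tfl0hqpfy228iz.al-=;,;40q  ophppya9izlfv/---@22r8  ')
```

'#  ophppya9izlfv/---@22r8  '

Pattern: one or more of a non-whitespace character (lazy); then one or more of one of [h0qp] (lazy), then one of [dp], then one or more of a word character; then one or more of a digit (lazy), then the literal 'iz', then exactly 3 of a non-digit; then 3 to 6 of a non-word character, then optionally a character in [2-4], then exactly 2 of one of [8rq0] (captured).
Matches: at [0:25] → 'tfl0hqpfy228iz.al-=;,;40q'.
Every occurrence is swapped for '#'.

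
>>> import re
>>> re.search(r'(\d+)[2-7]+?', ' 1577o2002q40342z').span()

The pattern matches one or more of a digit (captured); then one or more of a character in [2-7] (lazy).
`search` walks the string left to right and returns the first match it finds.
The match spans [1:5] → '1577'.
Captured: group 1 = '157'.

(1, 5)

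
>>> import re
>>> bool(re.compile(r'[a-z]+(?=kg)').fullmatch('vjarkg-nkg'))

Lookahead/lookbehind check context without consuming it, so the matched span excludes the asserted characters.
`fullmatch` succeeds only if the pattern covers the string from start to end.
Here there's no way to consume every character, so the call returns None, and `bool(None)` is False.

False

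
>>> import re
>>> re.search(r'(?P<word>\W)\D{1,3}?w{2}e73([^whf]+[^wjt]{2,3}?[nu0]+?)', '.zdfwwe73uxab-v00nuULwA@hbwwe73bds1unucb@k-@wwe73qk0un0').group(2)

This matches a non-word character (captured as 'word'); then 1 to 3 of a non-digit (lazy), then exactly 2 of a literal 'w', then the literal 'e73'; then one or more of any character except [whf], then 2 to 3 of any character except [wjt] (lazy), then one or more of one of [nu0] (lazy) (captured).
`re.search` scans for the first position where the pattern succeeds.
The match spans [0:19] → '.zdfwwe73uxab-v00nu'.
Captured: group 1 = '.', group 2 = 'uxab-v00nu'.

'uxab-v00nu'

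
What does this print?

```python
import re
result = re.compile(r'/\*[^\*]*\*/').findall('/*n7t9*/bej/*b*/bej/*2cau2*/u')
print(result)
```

['/*n7t9*/', '/*b*/', '/*2cau2*/']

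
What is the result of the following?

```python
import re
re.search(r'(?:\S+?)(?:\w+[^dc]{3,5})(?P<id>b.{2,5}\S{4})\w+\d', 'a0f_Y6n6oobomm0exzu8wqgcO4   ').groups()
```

('bomm0exzu8',)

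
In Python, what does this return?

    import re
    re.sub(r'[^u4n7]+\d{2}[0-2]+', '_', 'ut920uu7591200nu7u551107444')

'u_uu7_nu7u_7444'

`sub` substitutes '_' at each match site.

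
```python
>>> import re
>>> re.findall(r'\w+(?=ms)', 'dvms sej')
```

The positive lookaround only admits positions where the adjacent text matches; those characters stay outside the span.
`findall` yields the raw match text (1 of them) because the pattern has no groups.

['dv']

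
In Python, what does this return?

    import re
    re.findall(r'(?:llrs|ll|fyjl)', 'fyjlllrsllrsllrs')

Branches in `(...|...)` are attempted left-to-right; the first branch that allows the whole pattern to succeed is taken.
Since nothing is captured, `findall` lists the 4 matched substrings directly.

['fyjl', 'llrs', 'llrs', 'llrs']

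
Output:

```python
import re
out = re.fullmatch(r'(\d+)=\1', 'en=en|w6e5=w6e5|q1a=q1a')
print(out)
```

`re.fullmatch` requires the pattern to consume the entire string.
Here the pattern can't cover the whole string, so the call returns None.

None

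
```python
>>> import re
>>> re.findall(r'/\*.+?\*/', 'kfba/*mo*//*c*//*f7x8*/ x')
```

['/*mo*/', '/*c*/', '/*f7x8*/']

With the lazy modifier that quantifier settles for the fewest repetitions that let the rest of the pattern succeed (the atoms after it are unaffected and can still be greedy).
Walking the string: at [4:10] → '/*mo*/'; at [10:15] → '/*c*/'; at [15:23] → '/*f7x8*/'.
Since nothing is captured, `findall` lists the 3 matched substrings directly.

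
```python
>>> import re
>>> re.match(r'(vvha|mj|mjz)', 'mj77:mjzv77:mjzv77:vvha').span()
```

`re.match` won't scan ahead — the pattern has to work from the very first character.
The match spans [0:2] → 'mj'.

(0, 2)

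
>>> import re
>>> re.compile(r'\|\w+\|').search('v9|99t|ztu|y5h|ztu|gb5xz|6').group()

`re.search` tries every starting position until one works.
The match spans [2:7] → '|99t|'.

'|99t|'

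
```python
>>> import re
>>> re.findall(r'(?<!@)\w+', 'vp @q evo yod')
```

The negative lookahead/lookbehind blocks any match where the forbidden context is present.
`findall` yields the raw match text (3 of them) because the pattern has no groups.

['vp', 'evo', 'yod']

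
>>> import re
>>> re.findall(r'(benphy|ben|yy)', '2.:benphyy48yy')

['benphy', 'yy']

Alternation isn't longest-match — the leftmost alternative that fits at this position is chosen.
Because there's exactly one group, `findall` drops the full match and keeps group 1 from each hit.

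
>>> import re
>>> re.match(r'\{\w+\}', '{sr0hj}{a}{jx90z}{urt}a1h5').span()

(0, 7)

`re.match` won't scan ahead — the pattern has to work from the very first character.
The match spans [0:7] → '{sr0hj}'.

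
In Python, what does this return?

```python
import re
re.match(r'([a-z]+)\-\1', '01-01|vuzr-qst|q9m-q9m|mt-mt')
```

`match` is anchored at position 0; if the pattern doesn't fit there, it returns None.
Here the string doesn't start with a match, so the call returns None.

None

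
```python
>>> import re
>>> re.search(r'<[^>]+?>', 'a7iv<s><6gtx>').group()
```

`re.search` scans for the first position where the pattern succeeds.
The match spans [4:7] → '<s>'.

'<s>'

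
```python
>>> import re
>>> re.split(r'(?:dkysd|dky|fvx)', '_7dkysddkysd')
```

['_7', '', '']

Alternation isn't longest-match — the leftmost alternative that fits at this position is chosen.
Splitting on the pattern gives 3 pieces.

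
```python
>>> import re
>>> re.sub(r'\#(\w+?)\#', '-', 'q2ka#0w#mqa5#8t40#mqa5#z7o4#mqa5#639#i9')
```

Matches: at [4:8] → '#0w#'; at [12:18] → '#8t40#'; at [22:28] → '#z7o4#'; at [32:37] → '#639#'.
Every occurrence is swapped for '-'.

'q2ka-mqa5-mqa5-mqa5-i9'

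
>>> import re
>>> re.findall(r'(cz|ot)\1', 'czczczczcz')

['cz', 'cz']

`\1` has to match the exact text group 1 already captured.
Walking the string: at [0:4] match 'czcz', group 1 = 'cz'; at [4:8] match 'czcz', group 1 = 'cz'.
With a single group, `findall` returns only what that group captured — 2 items.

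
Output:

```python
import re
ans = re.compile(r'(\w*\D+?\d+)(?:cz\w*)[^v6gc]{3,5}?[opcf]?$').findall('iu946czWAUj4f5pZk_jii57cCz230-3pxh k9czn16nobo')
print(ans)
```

The pattern matches zero or more of a word character, then one or more of a non-digit (lazy), then one or more of a digit (captured); then the literal 'cz', then zero or more of a word character (non-capturing group); then 3 to 5 of any character except [v6gc] (lazy), then optionally one of [opcf]; then anchored at the end.
Matches: at [30:46] match '3pxh k9czn16nobo', group 1 = '3pxh k9'.
Because there's exactly one group, `findall` drops the full match and keeps group 1 from the one hit.

['3pxh k9']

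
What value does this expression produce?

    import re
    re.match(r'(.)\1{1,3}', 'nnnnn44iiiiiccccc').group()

`match` is anchored at position 0; if the pattern doesn't fit there, it returns None.
The match spans [0:4] → 'nnnn'.

'nnnn'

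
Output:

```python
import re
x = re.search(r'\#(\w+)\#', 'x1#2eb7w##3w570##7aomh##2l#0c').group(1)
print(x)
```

2eb7w

The match spans [2:9] → '#2eb7w#'.
Captured: group 1 = '2eb7w'.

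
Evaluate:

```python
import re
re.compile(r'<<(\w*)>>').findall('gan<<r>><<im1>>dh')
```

['r', 'im1']

Matches: at [3:8] match '<<r>>', group 1 = 'r'; at [8:15] match '<<im1>>', group 1 = 'im1'.
`findall` collects group 1 from each match (2 total).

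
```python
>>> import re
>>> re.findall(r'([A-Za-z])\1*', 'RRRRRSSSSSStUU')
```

A backreference is literal: `\1` must see the identical characters the first group matched.
Walking the string: at [0:5] match 'RRRRR', group 1 = 'R'; at [5:11] match 'SSSSSS', group 1 = 'S'; at [11:12] match 't', group 1 = 't'; at [12:14] match 'UU', group 1 = 'U'.
Because there's exactly one group, `findall` drops the full match and keeps group 1 from each hit.

['R', 'S', 't', 'U']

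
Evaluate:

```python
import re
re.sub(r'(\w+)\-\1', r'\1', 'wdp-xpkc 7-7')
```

A backreference is literal: `\1` must see the identical characters the first group matched.
The replacement refers to a captured group, so each match is rewritten using its own captured text.

'wdp-xpkc 7'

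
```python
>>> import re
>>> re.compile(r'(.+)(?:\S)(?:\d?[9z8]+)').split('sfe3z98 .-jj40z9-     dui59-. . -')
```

This matches one or more of any character (captured); then a non-whitespace character (non-capturing group); then optionally a digit, then one or more of one of [9z8] (non-capturing group).
Because the pattern has a capturing group, `split` also inserts each captured text between the pieces.

['', 'sfe3z98 .-jj40z9-     dui', '-. . -']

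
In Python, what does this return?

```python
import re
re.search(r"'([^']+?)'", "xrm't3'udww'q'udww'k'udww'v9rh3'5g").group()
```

"'t3'"

Unlike `match`, `search` isn't anchored — it looks for the pattern anywhere in the string.
The match spans [3:7] → "'t3'".
Captured: group 1 = 't3'.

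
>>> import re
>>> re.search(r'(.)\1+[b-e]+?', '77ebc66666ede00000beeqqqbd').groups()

('7',)

`\1` has to match the exact text group 1 already captured.
`re.search` tries every starting position until one works.
The match spans [0:3] → '77e'.
Captured: group 1 = '7'.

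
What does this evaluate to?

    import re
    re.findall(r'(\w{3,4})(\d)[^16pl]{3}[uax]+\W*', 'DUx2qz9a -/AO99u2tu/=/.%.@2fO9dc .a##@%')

This matches 3 to 4 of a word character (captured); then a digit (captured); then exactly 3 of any character except [16pl], then one or more of one of [uax], then zero or more of a non-word character.
Scanning left to right: at [0:11] match 'DUx2qz9a -/', groups = ('DUx', '2'); at [11:26] match 'AO99u2tu/=/.%.@', groups = ('AO9', '9').
`findall` packs the 2 group values into a tuple for every match.

[('DUx', '2'), ('AO9', '9')]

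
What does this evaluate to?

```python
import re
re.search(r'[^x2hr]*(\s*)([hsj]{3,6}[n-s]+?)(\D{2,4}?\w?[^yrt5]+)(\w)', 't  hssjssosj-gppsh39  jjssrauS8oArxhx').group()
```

This matches zero or more of any character except [x2hr]; then zero or more of whitespace (captured); then 3 to 6 of one of [hsj], then one or more of a character in [n-s] (lazy) (captured); then 2 to 4 of a non-digit (lazy), then optionally a word character, then one or more of any character except [yrt5] (captured); then a word character (captured).
`search` walks the string left to right and returns the first match it finds.
The match spans [0:27] → 't  hssjssosj-gppsh39  jjssr'.
Captured: group 1 = '', group 2 = 'hssjsso', group 3 = 'sj-gppsh39  jjss', group 4 = 'r'.

't  hssjssosj-gppsh39  jjssr'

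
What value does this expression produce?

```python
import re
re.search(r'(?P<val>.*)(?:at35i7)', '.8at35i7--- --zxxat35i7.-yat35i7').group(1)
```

'.8at35i7--- --zxxat35i7.-y'

This matches zero or more of any character (captured as 'val'); then the literal 'at3', then the literal '5i7' (non-capturing group).
`search` walks the string left to right and returns the first match it finds.
The match spans [0:32] → '.8at35i7--- --zxxat35i7.-yat35i7'.
Captured: group 1 = '.8at35i7--- --zxxat35i7.-y'.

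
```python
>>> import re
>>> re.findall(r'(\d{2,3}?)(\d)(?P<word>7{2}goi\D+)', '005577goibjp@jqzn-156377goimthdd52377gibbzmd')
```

[('005', '5', '77goibjp@jqzn-'), ('156', '3', '77goimthdd')]

The pattern matches 2 to 3 of a digit (lazy) (captured); then a digit (captured); then exactly 2 of the literal '7', then the literal 'goi', then one or more of a non-digit (captured as 'word').
Matches: at [0:18] match '005577goibjp@jqzn-', groups = ('005', '5', '77goibjp@jqzn-'); at [18:32] match '156377goimthdd', groups = ('156', '3', '77goimthdd').
With 3 capturing groups, `findall` returns a 3-tuple per match.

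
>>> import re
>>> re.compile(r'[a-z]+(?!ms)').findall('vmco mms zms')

Because the assertion is negative and zero-width, positions next to the forbidden text are skipped.
Walking the string: at [0:4] → 'vmco'; at [5:8] → 'mms'; at [9:12] → 'zms'.
`findall` yields the raw match text (3 of them) because the pattern has no groups.

['vmco', 'mms', 'zms']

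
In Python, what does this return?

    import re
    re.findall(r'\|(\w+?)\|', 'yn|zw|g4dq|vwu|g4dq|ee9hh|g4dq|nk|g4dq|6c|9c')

['zw', 'vwu', 'ee9hh', 'nk', '6c']

Scanning left to right: at [2:6] match '|zw|', group 1 = 'zw'; at [10:15] match '|vwu|', group 1 = 'vwu'; at [19:26] match '|ee9hh|', group 1 = 'ee9hh'; at [30:34] match '|nk|', group 1 = 'nk'; at [38:42] match '|6c|', group 1 = '6c'.
Because there's exactly one group, `findall` drops the full match and keeps group 1 from each hit.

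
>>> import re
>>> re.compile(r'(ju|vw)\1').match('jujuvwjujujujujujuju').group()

The backreference `\1` re-matches whatever the first group consumed, character for character.
`re.match` only tries the pattern at the start of the string.
The match spans [0:4] → 'juju'.
Captured: group 1 = 'ju'.

'juju'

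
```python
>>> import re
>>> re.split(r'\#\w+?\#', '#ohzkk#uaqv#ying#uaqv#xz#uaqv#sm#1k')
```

Matches to split on: at [0:7] → '#ohzkk#'; at [11:17] → '#ying#'; at [21:25] → '#xz#'; at [29:33] → '#sm#'.
`split` removes every match and returns the 5 fragments in between.

['', 'uaqv', 'uaqv', 'uaqv', '1k']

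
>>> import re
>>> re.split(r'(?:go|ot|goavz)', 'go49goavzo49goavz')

['', '49', 'avzo49', 'avz']

Branches in `(...|...)` are attempted left-to-right; the first branch that allows the whole pattern to succeed is taken.
Matches to split on: at [0:2] → 'go'; at [4:6] → 'go'; at [12:14] → 'go'.
`split` removes every match and returns the 4 fragments in between.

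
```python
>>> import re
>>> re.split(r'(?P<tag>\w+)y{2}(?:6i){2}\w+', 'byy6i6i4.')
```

['', 'b', '.']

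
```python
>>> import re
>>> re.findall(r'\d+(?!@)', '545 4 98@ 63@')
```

['545', '4', '9', '6']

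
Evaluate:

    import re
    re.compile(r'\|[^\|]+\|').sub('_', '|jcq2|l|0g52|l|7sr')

'_l_l|7sr'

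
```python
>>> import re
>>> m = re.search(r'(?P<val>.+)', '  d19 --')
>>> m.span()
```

(0, 8)

The pattern matches one or more of any character (captured as 'val').
`search` walks the string left to right and returns the first match it finds.
The match spans [0:8] → '  d19 --'.
Captured: group 1 = '  d19 --'.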